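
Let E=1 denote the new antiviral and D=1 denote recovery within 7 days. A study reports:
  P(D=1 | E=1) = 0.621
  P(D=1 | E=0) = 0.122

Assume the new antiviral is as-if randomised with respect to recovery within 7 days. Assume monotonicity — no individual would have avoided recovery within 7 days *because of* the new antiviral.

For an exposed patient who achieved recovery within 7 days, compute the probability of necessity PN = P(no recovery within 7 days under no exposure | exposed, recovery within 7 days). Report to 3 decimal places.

Let p₁ = 0.621, p₀ = 0.122.
Under exogeneity and monotonicity, PN = (p₁ − p₀) / p₁.
PN = (0.621 − 0.122) / 0.621 = 0.499 / 0.621 ≈ 0.8035

PN ≈ 0.804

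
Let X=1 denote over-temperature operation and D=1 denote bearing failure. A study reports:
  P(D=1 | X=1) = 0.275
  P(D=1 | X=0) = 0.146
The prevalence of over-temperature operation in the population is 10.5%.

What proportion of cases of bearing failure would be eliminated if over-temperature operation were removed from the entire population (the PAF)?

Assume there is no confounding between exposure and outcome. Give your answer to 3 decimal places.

Let p₁ = 0.275, p₀ = 0.146.
Overall risk P(Y=1) = π·p₁ + (1−π)·p₀ = 0.105×0.275 + 0.895×0.146 = 0.15954.
Under exogeneity, PAF = [P(Y=1) − p₀] / P(Y=1).
PAF = (0.15954 − 0.146) / 0.15954 ≈ 0.0849

PAF ≈ 0.085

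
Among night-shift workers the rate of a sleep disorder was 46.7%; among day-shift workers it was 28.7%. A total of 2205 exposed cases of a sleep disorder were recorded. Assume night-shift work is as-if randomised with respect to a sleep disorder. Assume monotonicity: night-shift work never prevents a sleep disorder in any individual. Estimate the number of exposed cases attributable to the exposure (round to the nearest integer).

about 850 cases

p₁ = 0.467, p₀ = 0.287.
PN = (p₁ − p₀)/p₁ = (0.467 − 0.287) / 0.467 ≈ 0.38544.
Attributable cases ≈ PN × (exposed cases) = 0.38544 × 2205 ≈ 849.89.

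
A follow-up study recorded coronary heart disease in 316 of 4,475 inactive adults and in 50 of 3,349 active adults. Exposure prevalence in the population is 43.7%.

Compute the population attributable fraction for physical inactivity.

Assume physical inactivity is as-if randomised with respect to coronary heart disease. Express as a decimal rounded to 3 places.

p₁ = P(outcome | exposed) = 316/4475 = 0.070615
p₀ = P(outcome | unexposed) = 50/3349 = 0.01493
Overall risk P(Y=1) = π·p₁ + (1−π)·p₀ = 0.437×0.070615 + 0.563×0.01493 = 0.039264.
Under exogeneity, PAF = [P(Y=1) − p₀] / P(Y=1).
PAF = (0.039264 − 0.01493) / 0.039264 ≈ 0.6198

PAF ≈ 0.620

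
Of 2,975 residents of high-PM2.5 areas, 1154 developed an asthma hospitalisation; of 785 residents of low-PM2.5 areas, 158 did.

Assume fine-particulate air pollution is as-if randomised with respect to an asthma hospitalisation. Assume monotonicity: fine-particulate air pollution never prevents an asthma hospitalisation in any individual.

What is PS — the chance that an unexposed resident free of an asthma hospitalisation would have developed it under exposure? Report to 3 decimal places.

PS ≈ 0.234

p₁ = P(outcome | exposed) = 1154/2975 = 0.3879
p₀ = P(outcome | unexposed) = 158/785 = 0.20127
Under exogeneity and monotonicity, PS = (p₁ − p₀) / (1 − p₀).
PS = (0.3879 − 0.20127) / (1 − 0.20127) = 0.18663 / 0.79873 ≈ 0.2337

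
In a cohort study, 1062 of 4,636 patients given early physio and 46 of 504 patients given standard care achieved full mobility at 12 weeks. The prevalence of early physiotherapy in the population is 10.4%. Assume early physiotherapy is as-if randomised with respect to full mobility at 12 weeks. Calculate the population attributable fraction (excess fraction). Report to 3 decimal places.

p₁ = P(outcome | exposed) = 1062/4636 = 0.22908
p₀ = P(outcome | unexposed) = 46/504 = 0.09127
Overall risk P(Y=1) = π·p₁ + (1−π)·p₀ = 0.104×0.22908 + 0.896×0.09127 = 0.1056.
Under exogeneity, PAF = [P(Y=1) − p₀] / P(Y=1).
PAF = (0.1056 − 0.09127) / 0.1056 ≈ 0.1357

PAF ≈ 0.136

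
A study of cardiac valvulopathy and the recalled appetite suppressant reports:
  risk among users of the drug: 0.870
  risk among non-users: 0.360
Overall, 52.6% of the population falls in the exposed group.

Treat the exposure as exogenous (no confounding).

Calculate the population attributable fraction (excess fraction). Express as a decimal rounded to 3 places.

Let p₁ = 0.87, p₀ = 0.36.
Overall risk P(Y=1) = π·p₁ + (1−π)·p₀ = 0.526×0.87 + 0.474×0.36 = 0.62826.
Under exogeneity, PAF = [P(Y=1) − p₀] / P(Y=1).
PAF = (0.62826 − 0.36) / 0.62826 ≈ 0.4270

PAF ≈ 0.427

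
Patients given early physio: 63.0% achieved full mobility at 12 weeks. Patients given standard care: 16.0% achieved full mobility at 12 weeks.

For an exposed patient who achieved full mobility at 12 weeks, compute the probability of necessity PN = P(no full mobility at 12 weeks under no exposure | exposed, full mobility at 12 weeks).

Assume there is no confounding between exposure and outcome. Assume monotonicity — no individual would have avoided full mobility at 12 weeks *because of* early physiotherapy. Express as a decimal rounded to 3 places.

PN ≈ 0.746

p₁ = 0.63, p₀ = 0.16.
Under exogeneity and monotonicity, PN = (p₁ − p₀) / p₁.
PN = (0.63 − 0.16) / 0.63 = 0.47 / 0.63 ≈ 0.7460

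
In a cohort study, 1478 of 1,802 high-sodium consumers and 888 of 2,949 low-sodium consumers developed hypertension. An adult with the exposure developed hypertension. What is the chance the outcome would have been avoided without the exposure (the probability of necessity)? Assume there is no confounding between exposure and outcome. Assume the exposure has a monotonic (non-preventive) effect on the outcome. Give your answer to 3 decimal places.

p₁ = P(outcome | exposed) = 1478/1802 = 0.8202
p₀ = P(outcome | unexposed) = 888/2949 = 0.30112
Under exogeneity and monotonicity, PN = (p₁ − p₀) / p₁.
PN = (0.8202 − 0.30112) / 0.8202 = 0.51908 / 0.8202 ≈ 0.6329

PN ≈ 0.633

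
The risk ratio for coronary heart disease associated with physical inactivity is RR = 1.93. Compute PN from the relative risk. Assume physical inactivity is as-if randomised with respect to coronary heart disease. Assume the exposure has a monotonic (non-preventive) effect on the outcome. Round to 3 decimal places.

PN ≈ 0.482

Under exogeneity and monotonicity, PN = (RR − 1) / RR = 1 − 1/RR.
PN = (1.93 − 1) / 1.93 = 0.93 / 1.93 ≈ 0.4819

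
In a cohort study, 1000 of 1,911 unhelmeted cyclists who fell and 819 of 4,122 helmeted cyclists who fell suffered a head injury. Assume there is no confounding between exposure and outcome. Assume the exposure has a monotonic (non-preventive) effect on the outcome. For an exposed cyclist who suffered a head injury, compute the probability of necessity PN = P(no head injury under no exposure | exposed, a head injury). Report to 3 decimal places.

p₁ = P(outcome | exposed) = 1000/1911 = 0.52329
p₀ = P(outcome | unexposed) = 819/4122 = 0.19869
Under exogeneity and monotonicity, PN = (p₁ − p₀) / p₁.
PN = (0.52329 − 0.19869) / 0.52329 = 0.3246 / 0.52329 ≈ 0.6203

PN ≈ 0.620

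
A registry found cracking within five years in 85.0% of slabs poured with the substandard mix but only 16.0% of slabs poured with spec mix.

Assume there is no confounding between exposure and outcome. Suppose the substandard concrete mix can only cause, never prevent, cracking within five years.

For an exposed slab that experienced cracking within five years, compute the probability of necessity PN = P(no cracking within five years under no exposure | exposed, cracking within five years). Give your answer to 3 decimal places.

PN ≈ 0.812

p₁ = 0.85, p₀ = 0.16.
Under exogeneity and monotonicity, PN = (p₁ − p₀) / p₁.
PN = (0.85 − 0.16) / 0.85 = 0.69 / 0.85 ≈ 0.8118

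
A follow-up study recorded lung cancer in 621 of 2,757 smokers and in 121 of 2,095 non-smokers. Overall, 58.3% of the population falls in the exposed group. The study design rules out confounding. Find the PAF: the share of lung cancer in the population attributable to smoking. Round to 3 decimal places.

p₁ = P(outcome | exposed) = 621/2757 = 0.22524
p₀ = P(outcome | unexposed) = 121/2095 = 0.057757
Overall risk P(Y=1) = π·p₁ + (1−π)·p₀ = 0.583×0.22524 + 0.417×0.057757 = 0.1554.
Under exogeneity, PAF = [P(Y=1) − p₀] / P(Y=1).
PAF = (0.1554 − 0.057757) / 0.1554 ≈ 0.6283

PAF ≈ 0.628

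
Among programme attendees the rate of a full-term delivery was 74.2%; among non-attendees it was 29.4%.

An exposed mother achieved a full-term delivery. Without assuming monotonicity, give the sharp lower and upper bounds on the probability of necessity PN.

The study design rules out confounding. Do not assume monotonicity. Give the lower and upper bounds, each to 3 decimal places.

p₁ = 0.742, p₀ = 0.294.
Under exogeneity alone the bounds on PN are max{0,(p₁−p₀)/p₁} ≤ PN ≤ min{1,(1−p₀)/p₁}.
  lower = (p₁ − p₀)/p₁ = 0.448 / 0.742 ≈ 0.6038
  upper = min{1, (1 − p₀)/p₁} = 0.706 / 0.742 ≈ 0.9515

0.604 ≤ PN ≤ 0.951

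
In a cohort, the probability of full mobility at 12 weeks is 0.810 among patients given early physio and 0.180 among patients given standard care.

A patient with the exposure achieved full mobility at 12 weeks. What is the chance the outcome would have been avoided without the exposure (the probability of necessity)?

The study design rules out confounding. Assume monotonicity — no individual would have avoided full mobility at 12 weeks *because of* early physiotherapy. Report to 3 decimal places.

Let p₁ = 0.81, p₀ = 0.18.
Under exogeneity and monotonicity, PN = (p₁ − p₀) / p₁.
PN = (0.81 − 0.18) / 0.81 = 0.63 / 0.81 ≈ 0.7778

PN ≈ 0.778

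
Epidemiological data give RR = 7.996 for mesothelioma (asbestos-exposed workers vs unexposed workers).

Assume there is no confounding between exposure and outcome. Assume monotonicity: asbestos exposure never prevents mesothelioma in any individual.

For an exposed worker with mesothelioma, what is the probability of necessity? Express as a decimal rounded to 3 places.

PN ≈ 0.875

Under exogeneity and monotonicity, PN = (RR − 1) / RR = 1 − 1/RR.
PN = (7.996 − 1) / 7.996 = 6.996 / 7.996 ≈ 0.8749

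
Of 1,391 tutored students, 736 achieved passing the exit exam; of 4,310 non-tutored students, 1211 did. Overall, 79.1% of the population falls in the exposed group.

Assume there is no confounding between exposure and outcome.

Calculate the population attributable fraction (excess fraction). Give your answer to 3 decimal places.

p₁ = P(outcome | exposed) = 736/1391 = 0.52912
p₀ = P(outcome | unexposed) = 1211/4310 = 0.28097
Overall risk P(Y=1) = π·p₁ + (1−π)·p₀ = 0.791×0.52912 + 0.209×0.28097 = 0.47725.
Under exogeneity, PAF = [P(Y=1) − p₀] / P(Y=1).
PAF = (0.47725 − 0.28097) / 0.47725 ≈ 0.4113

PAF ≈ 0.411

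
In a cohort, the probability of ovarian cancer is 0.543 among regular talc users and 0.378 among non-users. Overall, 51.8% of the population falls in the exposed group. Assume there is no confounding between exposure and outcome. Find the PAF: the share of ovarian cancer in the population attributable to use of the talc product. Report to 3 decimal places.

Let p₁ = 0.543, p₀ = 0.378.
Overall risk P(Y=1) = π·p₁ + (1−π)·p₀ = 0.518×0.543 + 0.482×0.378 = 0.46347.
Under exogeneity, PAF = [P(Y=1) − p₀] / P(Y=1).
PAF = (0.46347 − 0.378) / 0.46347 ≈ 0.1844

PAF ≈ 0.184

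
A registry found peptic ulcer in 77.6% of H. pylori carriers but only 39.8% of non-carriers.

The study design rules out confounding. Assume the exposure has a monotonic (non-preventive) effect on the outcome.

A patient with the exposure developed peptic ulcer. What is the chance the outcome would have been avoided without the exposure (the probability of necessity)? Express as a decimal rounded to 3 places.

p₁ = 0.776, p₀ = 0.398.
Under exogeneity and monotonicity, PN = (p₁ − p₀) / p₁.
PN = (0.776 − 0.398) / 0.776 = 0.378 / 0.776 ≈ 0.4871

PN ≈ 0.487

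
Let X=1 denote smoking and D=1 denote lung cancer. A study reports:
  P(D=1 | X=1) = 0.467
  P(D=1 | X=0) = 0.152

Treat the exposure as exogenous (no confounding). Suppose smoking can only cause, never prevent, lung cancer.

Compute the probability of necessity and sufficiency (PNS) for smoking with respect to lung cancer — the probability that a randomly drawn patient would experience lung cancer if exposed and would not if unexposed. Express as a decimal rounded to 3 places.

Let p₁ = 0.467, p₀ = 0.152.
Under exogeneity and monotonicity, PNS = p₁ − p₀.
PNS = 0.467 − 0.152 = 0.315

PNS ≈ 0.315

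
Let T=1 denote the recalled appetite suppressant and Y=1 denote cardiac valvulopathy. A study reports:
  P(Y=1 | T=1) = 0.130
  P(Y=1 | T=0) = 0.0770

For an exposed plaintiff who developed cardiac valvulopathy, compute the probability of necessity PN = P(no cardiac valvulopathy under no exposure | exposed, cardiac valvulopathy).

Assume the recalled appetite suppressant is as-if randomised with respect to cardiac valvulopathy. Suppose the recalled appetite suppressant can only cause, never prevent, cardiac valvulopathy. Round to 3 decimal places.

PN ≈ 0.408

Let p₁ = 0.13, p₀ = 0.077.
Under exogeneity and monotonicity, PN = (p₁ − p₀) / p₁.
PN = (0.13 − 0.077) / 0.13 = 0.053 / 0.13 ≈ 0.4077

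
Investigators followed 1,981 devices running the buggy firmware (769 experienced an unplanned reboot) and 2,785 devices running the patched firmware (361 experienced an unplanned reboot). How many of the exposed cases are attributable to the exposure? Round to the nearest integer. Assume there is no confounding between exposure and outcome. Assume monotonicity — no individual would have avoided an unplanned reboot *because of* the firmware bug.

p₁ = P(outcome | exposed) = 769/1981 = 0.38819
p₀ = P(outcome | unexposed) = 361/2785 = 0.12962
PN = (p₁ − p₀)/p₁ = (0.38819 − 0.12962) / 0.38819 ≈ 0.66608.
Attributable cases ≈ PN × (exposed cases) = 0.66608 × 769 ≈ 512.22.

about 512 cases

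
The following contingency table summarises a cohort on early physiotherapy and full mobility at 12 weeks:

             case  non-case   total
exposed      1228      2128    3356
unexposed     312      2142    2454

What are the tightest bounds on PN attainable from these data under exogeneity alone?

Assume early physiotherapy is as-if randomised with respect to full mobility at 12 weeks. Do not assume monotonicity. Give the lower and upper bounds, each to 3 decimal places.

0.653 ≤ PN ≤ 1.000

p₁ = P(outcome | exposed) = 1228/3356 = 0.36591
p₀ = P(outcome | unexposed) = 312/2454 = 0.12714
Under exogeneity alone the bounds on PN are max{0,(p₁−p₀)/p₁} ≤ PN ≤ min{1,(1−p₀)/p₁}.
  lower = (p₁ − p₀)/p₁ = 0.23877 / 0.36591 ≈ 0.6525
  upper = min{1, (1 − p₀)/p₁} = 0.87286 / 0.36591 ≈ 2.3854 → capped at 1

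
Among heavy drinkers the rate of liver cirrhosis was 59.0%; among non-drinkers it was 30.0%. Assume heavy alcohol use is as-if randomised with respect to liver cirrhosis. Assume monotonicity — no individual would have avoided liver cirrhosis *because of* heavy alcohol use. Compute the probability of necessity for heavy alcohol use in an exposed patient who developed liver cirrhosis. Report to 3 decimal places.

PN ≈ 0.492

p₁ = 0.59, p₀ = 0.3.
Under exogeneity and monotonicity, PN = (p₁ − p₀) / p₁.
PN = (0.59 − 0.3) / 0.59 = 0.29 / 0.59 ≈ 0.4915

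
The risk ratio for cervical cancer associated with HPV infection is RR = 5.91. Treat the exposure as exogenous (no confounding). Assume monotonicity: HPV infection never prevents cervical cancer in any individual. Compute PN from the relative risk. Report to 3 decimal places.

Under exogeneity and monotonicity, PN = (RR − 1) / RR = 1 − 1/RR.
PN = (5.91 − 1) / 5.91 = 4.91 / 5.91 ≈ 0.8308

PN ≈ 0.831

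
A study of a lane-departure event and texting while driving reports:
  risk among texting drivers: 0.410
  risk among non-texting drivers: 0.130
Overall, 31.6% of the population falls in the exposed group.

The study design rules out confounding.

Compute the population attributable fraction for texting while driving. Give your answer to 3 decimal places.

Let p₁ = 0.41, p₀ = 0.13.
Overall risk P(Y=1) = π·p₁ + (1−π)·p₀ = 0.316×0.41 + 0.684×0.13 = 0.21848.
Under exogeneity, PAF = [P(Y=1) − p₀] / P(Y=1).
PAF = (0.21848 − 0.13) / 0.21848 ≈ 0.4050

PAF ≈ 0.405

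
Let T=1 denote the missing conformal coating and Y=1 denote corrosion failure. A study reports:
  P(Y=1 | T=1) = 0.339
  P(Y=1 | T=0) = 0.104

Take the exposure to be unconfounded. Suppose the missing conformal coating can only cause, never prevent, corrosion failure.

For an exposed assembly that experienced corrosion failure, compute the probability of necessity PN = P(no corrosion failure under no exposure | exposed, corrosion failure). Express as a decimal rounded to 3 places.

Let p₁ = 0.339, p₀ = 0.104.
Under exogeneity and monotonicity, PN = (p₁ − p₀) / p₁.
PN = (0.339 − 0.104) / 0.339 = 0.235 / 0.339 ≈ 0.6932

PN ≈ 0.693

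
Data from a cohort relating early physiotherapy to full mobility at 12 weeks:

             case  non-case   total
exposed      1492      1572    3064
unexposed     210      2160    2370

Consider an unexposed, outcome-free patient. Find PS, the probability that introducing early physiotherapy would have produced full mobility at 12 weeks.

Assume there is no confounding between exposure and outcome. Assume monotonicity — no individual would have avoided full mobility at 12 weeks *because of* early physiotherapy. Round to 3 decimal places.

p₁ = P(outcome | exposed) = 1492/3064 = 0.48695
p₀ = P(outcome | unexposed) = 210/2370 = 0.088608
Under exogeneity and monotonicity, PS = (p₁ − p₀)/(1 − p₀).
PS = (0.48695 − 0.088608) / 0.91139 ≈ 0.4371

PS ≈ 0.437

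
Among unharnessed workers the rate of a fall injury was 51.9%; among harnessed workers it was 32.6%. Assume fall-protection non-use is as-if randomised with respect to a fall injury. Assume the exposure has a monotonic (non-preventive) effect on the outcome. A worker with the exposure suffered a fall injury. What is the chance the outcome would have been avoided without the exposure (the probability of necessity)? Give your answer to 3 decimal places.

p₁ = 0.519, p₀ = 0.326.
Under exogeneity and monotonicity, PN = (p₁ − p₀) / p₁.
PN = (0.519 − 0.326) / 0.519 = 0.193 / 0.519 ≈ 0.3719

PN ≈ 0.372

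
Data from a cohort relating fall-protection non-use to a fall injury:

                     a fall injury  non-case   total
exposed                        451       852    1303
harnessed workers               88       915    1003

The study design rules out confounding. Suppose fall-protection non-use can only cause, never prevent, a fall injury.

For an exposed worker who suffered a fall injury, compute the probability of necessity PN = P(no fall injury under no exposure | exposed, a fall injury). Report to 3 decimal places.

p₁ = P(outcome | exposed) = 451/1303 = 0.34612
p₀ = P(outcome | unexposed) = 88/1003 = 0.087737
Under exogeneity and monotonicity, PN = (p₁ − p₀)/p₁.
PN = (0.34612 − 0.087737) / 0.34612 ≈ 0.7465

PN ≈ 0.747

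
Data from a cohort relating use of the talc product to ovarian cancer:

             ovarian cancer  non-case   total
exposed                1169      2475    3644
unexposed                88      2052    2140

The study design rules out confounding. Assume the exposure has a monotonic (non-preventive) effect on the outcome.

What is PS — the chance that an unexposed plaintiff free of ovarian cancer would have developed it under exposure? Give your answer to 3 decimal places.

PS ≈ 0.292

p₁ = P(outcome | exposed) = 1169/3644 = 0.3208
p₀ = P(outcome | unexposed) = 88/2140 = 0.041121
Under exogeneity and monotonicity, PS = (p₁ − p₀)/(1 − p₀).
PS = (0.3208 − 0.041121) / 0.95888 ≈ 0.2917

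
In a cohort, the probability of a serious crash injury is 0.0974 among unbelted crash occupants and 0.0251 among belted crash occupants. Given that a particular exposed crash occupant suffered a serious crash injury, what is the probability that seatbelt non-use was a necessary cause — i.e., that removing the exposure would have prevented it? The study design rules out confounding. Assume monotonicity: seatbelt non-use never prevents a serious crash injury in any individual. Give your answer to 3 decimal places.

Let p₁ = 0.0974, p₀ = 0.0251.
Under exogeneity and monotonicity, PN = (p₁ − p₀) / p₁.
PN = (0.0974 − 0.0251) / 0.0974 = 0.0723 / 0.0974 ≈ 0.7423

PN ≈ 0.742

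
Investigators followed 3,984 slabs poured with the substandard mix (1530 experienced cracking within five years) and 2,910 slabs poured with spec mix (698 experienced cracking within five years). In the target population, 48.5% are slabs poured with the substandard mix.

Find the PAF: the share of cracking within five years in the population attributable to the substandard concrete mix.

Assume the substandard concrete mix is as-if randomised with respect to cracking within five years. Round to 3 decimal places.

PAF ≈ 0.226

p₁ = P(outcome | exposed) = 1530/3984 = 0.38404
p₀ = P(outcome | unexposed) = 698/2910 = 0.23986
Overall risk P(Y=1) = π·p₁ + (1−π)·p₀ = 0.485×0.38404 + 0.515×0.23986 = 0.30979.
Under exogeneity, PAF = [P(Y=1) − p₀] / P(Y=1).
PAF = (0.30979 − 0.23986) / 0.30979 ≈ 0.2257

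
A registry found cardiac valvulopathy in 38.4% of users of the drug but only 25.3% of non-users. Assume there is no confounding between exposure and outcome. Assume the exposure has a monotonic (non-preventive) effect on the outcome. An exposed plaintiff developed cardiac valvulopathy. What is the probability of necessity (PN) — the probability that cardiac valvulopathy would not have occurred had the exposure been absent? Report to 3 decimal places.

PN ≈ 0.341

p₁ = 0.384, p₀ = 0.253.
Under exogeneity and monotonicity, PN = (p₁ − p₀) / p₁.
PN = (0.384 − 0.253) / 0.384 = 0.131 / 0.384 ≈ 0.3411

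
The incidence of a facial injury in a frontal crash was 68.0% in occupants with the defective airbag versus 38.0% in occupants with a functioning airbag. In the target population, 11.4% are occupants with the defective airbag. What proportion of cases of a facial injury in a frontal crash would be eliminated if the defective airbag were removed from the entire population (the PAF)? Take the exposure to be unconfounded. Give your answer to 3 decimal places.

PAF ≈ 0.083

p₁ = 0.68, p₀ = 0.38.
Overall risk P(Y=1) = π·p₁ + (1−π)·p₀ = 0.114×0.68 + 0.886×0.38 = 0.4142.
Under exogeneity, PAF = [P(Y=1) − p₀] / P(Y=1).
PAF = (0.4142 − 0.38) / 0.4142 ≈ 0.0826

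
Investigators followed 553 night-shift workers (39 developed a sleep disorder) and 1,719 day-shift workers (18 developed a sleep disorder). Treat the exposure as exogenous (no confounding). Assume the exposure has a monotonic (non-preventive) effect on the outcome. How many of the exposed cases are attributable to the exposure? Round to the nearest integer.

p₁ = P(outcome | exposed) = 39/553 = 0.070524
p₀ = P(outcome | unexposed) = 18/1719 = 0.010471
PN = (p₁ − p₀)/p₁ = (0.070524 − 0.010471) / 0.070524 ≈ 0.85152.
Attributable cases ≈ PN × (exposed cases) = 0.85152 × 39 ≈ 33.21.

about 33 cases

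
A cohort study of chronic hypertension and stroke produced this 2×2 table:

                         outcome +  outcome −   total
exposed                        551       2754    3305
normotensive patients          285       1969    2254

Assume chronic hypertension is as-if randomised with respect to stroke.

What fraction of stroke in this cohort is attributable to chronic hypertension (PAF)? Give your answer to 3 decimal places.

PAF ≈ 0.159

p₁ = P(outcome | exposed) = 551/3305 = 0.16672
p₀ = P(outcome | unexposed) = 285/2254 = 0.12644
Exposure prevalence π = 3305/5559 = 0.59453; overall risk P(Y=1) = 0.15039.
Under exogeneity, PAF = [P(Y=1) − p₀]/P(Y=1).
PAF = (0.15039 − 0.12644) / 0.15039 ≈ 0.1592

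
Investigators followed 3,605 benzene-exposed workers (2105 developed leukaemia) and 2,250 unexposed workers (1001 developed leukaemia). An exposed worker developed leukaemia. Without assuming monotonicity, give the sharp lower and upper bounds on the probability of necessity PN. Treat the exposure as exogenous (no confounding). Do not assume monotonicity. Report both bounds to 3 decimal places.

p₁ = P(outcome | exposed) = 2105/3605 = 0.58391
p₀ = P(outcome | unexposed) = 1001/2250 = 0.44489
Under exogeneity alone the bounds on PN are max{0,(p₁−p₀)/p₁} ≤ PN ≤ min{1,(1−p₀)/p₁}.
  lower = (p₁ − p₀)/p₁ = 0.13902 / 0.58391 ≈ 0.2381
  upper = min{1, (1 − p₀)/p₁} = 0.55511 / 0.58391 ≈ 0.9507

0.238 ≤ PN ≤ 0.951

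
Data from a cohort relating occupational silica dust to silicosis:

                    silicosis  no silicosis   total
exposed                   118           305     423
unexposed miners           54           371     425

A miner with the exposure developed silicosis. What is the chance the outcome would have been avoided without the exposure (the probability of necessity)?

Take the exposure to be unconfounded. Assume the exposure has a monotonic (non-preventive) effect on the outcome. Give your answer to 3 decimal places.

p₁ = P(outcome | exposed) = 118/423 = 0.27896
p₀ = P(outcome | unexposed) = 54/425 = 0.12706
Under exogeneity and monotonicity, PN = (p₁ − p₀)/p₁.
PN = (0.27896 − 0.12706) / 0.27896 ≈ 0.5445

PN ≈ 0.545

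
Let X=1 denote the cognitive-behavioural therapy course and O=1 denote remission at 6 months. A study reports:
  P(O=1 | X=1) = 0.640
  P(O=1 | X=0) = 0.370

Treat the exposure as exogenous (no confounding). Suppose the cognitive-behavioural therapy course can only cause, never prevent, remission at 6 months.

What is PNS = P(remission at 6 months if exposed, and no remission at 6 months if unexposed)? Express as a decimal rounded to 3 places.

PNS ≈ 0.270

Let p₁ = 0.64, p₀ = 0.37.
Under exogeneity and monotonicity, PNS = p₁ − p₀.
PNS = 0.64 − 0.37 = 0.27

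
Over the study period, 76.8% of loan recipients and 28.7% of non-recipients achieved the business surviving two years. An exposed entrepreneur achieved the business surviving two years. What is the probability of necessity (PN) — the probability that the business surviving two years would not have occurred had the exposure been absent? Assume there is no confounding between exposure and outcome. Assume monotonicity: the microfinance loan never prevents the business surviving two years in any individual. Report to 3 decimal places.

p₁ = 0.768, p₀ = 0.287.
Under exogeneity and monotonicity, PN = (p₁ − p₀) / p₁.
PN = (0.768 − 0.287) / 0.768 = 0.481 / 0.768 ≈ 0.6263

PN ≈ 0.626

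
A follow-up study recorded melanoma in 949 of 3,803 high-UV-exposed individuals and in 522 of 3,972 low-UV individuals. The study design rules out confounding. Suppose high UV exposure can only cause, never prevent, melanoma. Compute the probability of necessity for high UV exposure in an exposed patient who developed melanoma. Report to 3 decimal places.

PN ≈ 0.473

p₁ = P(outcome | exposed) = 949/3803 = 0.24954
p₀ = P(outcome | unexposed) = 522/3972 = 0.13142
Under exogeneity and monotonicity, PN = (p₁ − p₀) / p₁.
PN = (0.24954 − 0.13142) / 0.24954 = 0.11812 / 0.24954 ≈ 0.4734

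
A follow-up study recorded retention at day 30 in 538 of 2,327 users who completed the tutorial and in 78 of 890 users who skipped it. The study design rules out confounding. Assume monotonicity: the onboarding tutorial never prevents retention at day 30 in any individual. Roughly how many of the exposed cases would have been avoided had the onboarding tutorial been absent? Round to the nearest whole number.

about 334 cases

p₁ = P(outcome | exposed) = 538/2327 = 0.2312
p₀ = P(outcome | unexposed) = 78/890 = 0.08764
PN = (p₁ − p₀)/p₁ = (0.2312 − 0.08764) / 0.2312 ≈ 0.62093.
Attributable cases ≈ PN × (exposed cases) = 0.62093 × 538 ≈ 334.06.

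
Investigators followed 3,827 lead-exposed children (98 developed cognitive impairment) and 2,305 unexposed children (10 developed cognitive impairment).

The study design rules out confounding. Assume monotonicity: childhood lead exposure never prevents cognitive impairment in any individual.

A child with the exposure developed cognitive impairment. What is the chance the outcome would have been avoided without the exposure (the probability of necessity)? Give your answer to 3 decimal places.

PN ≈ 0.831

p₁ = P(outcome | exposed) = 98/3827 = 0.025608
p₀ = P(outcome | unexposed) = 10/2305 = 0.0043384
Under exogeneity and monotonicity, PN = (p₁ − p₀) / p₁.
PN = (0.025608 − 0.0043384) / 0.025608 = 0.021269 / 0.025608 ≈ 0.8306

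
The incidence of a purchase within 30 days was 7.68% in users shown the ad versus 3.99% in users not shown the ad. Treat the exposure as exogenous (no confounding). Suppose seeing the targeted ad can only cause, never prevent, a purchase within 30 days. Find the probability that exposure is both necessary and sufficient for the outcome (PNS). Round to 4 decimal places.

PNS ≈ 0.0369

p₁ = 0.0768, p₀ = 0.0399.
Under exogeneity and monotonicity, PNS = p₁ − p₀.
PNS = 0.0768 − 0.0399 = 0.0369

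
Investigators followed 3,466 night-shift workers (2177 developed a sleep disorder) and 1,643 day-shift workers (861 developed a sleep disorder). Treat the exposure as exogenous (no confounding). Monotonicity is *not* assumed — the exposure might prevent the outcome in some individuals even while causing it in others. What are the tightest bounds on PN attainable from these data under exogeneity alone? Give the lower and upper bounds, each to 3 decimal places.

p₁ = P(outcome | exposed) = 2177/3466 = 0.6281
p₀ = P(outcome | unexposed) = 861/1643 = 0.52404
Under exogeneity alone the bounds on PN are max{0,(p₁−p₀)/p₁} ≤ PN ≤ min{1,(1−p₀)/p₁}.
  lower = (p₁ − p₀)/p₁ = 0.10406 / 0.6281 ≈ 0.1657
  upper = min{1, (1 − p₀)/p₁} = 0.47596 / 0.6281 ≈ 0.7578

0.166 ≤ PN ≤ 0.758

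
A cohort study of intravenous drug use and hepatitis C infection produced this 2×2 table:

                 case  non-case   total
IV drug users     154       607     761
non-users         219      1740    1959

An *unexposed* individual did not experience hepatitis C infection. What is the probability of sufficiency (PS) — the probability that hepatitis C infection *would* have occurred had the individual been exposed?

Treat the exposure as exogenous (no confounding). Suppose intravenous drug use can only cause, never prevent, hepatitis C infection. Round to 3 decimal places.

PS ≈ 0.102

p₁ = P(outcome | exposed) = 154/761 = 0.20237
p₀ = P(outcome | unexposed) = 219/1959 = 0.11179
Under exogeneity and monotonicity, PS = (p₁ − p₀) / (1 − p₀).
PS = (0.20237 − 0.11179) / (1 − 0.11179) = 0.090574 / 0.88821 ≈ 0.1020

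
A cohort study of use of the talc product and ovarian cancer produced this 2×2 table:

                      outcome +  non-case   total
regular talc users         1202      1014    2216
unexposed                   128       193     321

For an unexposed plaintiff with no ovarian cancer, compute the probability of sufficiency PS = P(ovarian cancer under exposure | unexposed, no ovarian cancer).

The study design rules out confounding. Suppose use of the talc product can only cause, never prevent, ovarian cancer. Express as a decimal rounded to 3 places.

PS ≈ 0.239

p₁ = P(outcome | exposed) = 1202/2216 = 0.54242
p₀ = P(outcome | unexposed) = 128/321 = 0.39875
Under exogeneity and monotonicity, PS = (p₁ − p₀)/(1 − p₀).
PS = (0.54242 − 0.39875) / 0.60125 ≈ 0.2389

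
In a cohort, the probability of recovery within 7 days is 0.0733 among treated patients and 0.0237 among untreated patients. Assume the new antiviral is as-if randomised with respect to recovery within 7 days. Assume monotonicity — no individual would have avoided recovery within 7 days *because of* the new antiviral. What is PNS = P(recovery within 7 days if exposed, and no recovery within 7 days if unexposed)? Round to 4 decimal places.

PNS ≈ 0.0496

Let p₁ = 0.0733, p₀ = 0.0237.
Under exogeneity and monotonicity, PNS = p₁ − p₀.
PNS = 0.0733 − 0.0237 = 0.0496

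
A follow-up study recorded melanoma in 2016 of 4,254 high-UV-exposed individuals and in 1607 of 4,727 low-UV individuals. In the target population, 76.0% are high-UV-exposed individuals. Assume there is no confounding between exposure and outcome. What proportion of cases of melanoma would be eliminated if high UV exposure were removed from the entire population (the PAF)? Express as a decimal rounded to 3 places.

PAF ≈ 0.230

p₁ = P(outcome | exposed) = 2016/4254 = 0.47391
p₀ = P(outcome | unexposed) = 1607/4727 = 0.33996
Overall risk P(Y=1) = π·p₁ + (1−π)·p₀ = 0.76×0.47391 + 0.24×0.33996 = 0.44176.
Under exogeneity, PAF = [P(Y=1) − p₀] / P(Y=1).
PAF = (0.44176 − 0.33996) / 0.44176 ≈ 0.2304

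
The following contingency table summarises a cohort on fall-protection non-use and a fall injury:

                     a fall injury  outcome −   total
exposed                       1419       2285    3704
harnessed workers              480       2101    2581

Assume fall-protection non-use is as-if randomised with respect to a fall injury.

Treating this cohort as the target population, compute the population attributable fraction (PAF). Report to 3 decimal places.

PAF ≈ 0.384

p₁ = P(outcome | exposed) = 1419/3704 = 0.3831
p₀ = P(outcome | unexposed) = 480/2581 = 0.18597
Exposure prevalence π = 3704/6285 = 0.58934; overall risk P(Y=1) = 0.30215.
Under exogeneity, PAF = [P(Y=1) − p₀]/P(Y=1).
PAF = (0.30215 − 0.18597) / 0.30215 ≈ 0.3845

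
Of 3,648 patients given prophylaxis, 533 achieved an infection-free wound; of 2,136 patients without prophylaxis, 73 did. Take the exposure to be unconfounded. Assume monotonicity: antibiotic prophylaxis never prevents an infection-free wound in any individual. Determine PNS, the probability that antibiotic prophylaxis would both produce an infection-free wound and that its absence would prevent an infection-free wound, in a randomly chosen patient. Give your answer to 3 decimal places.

PNS ≈ 0.112

p₁ = P(outcome | exposed) = 533/3648 = 0.14611
p₀ = P(outcome | unexposed) = 73/2136 = 0.034176
Under exogeneity and monotonicity, PNS = p₁ − p₀.
PNS = 0.14611 − 0.034176 = 0.11193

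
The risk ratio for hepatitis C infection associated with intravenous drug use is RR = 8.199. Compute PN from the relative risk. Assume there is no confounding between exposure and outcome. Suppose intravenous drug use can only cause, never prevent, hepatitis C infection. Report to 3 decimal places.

PN ≈ 0.878

Under exogeneity and monotonicity, PN = (RR − 1) / RR = 1 − 1/RR.
PN = (8.199 − 1) / 8.199 = 7.199 / 8.199 ≈ 0.8780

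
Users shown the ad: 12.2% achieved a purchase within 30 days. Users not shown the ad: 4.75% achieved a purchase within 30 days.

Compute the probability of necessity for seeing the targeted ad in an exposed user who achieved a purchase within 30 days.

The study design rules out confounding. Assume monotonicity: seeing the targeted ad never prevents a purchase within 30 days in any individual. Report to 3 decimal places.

PN ≈ 0.611

p₁ = 0.122, p₀ = 0.0475.
Under exogeneity and monotonicity, PN = (p₁ − p₀) / p₁.
PN = (0.122 − 0.0475) / 0.122 = 0.0745 / 0.122 ≈ 0.6107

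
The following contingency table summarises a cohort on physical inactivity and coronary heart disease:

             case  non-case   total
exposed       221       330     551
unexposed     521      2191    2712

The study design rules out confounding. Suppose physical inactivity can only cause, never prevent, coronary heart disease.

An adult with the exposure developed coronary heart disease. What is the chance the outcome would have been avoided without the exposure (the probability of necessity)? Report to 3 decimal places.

PN ≈ 0.521

p₁ = P(outcome | exposed) = 221/551 = 0.40109
p₀ = P(outcome | unexposed) = 521/2712 = 0.19211
Under exogeneity and monotonicity, PN = (p₁ − p₀) / p₁.
PN = (0.40109 − 0.19211) / 0.40109 = 0.20898 / 0.40109 ≈ 0.5210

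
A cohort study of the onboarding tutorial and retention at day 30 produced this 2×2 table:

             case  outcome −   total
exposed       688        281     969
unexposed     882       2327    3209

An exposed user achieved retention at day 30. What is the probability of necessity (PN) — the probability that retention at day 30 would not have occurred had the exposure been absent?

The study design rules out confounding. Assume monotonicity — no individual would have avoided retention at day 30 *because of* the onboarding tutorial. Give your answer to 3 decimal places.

PN ≈ 0.613

p₁ = P(outcome | exposed) = 688/969 = 0.71001
p₀ = P(outcome | unexposed) = 882/3209 = 0.27485
Under exogeneity and monotonicity, PN = (p₁ − p₀)/p₁.
PN = (0.71001 − 0.27485) / 0.71001 ≈ 0.6129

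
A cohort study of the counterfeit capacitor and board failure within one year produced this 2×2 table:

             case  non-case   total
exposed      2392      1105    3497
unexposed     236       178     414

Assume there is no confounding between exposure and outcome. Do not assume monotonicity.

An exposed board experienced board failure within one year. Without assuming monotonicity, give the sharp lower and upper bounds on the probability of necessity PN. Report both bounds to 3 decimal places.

0.167 ≤ PN ≤ 0.629

p₁ = P(outcome | exposed) = 2392/3497 = 0.68401
p₀ = P(outcome | unexposed) = 236/414 = 0.57005
Under exogeneity alone the bounds on PN are max{0,(p₁−p₀)/p₁} ≤ PN ≤ min{1,(1−p₀)/p₁}.
  lower = (p₁ − p₀)/p₁ = 0.11397 / 0.68401 ≈ 0.1666
  upper = min{1, (1 − p₀)/p₁} = 0.42995 / 0.68401 ≈ 0.6286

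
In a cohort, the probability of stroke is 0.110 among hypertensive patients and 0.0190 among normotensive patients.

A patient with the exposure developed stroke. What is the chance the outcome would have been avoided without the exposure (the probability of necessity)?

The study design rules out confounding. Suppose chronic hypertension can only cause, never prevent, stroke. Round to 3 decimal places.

Let p₁ = 0.11, p₀ = 0.019.
Under exogeneity and monotonicity, PN = (p₁ − p₀) / p₁.
PN = (0.11 − 0.019) / 0.11 = 0.091 / 0.11 ≈ 0.8273

PN ≈ 0.827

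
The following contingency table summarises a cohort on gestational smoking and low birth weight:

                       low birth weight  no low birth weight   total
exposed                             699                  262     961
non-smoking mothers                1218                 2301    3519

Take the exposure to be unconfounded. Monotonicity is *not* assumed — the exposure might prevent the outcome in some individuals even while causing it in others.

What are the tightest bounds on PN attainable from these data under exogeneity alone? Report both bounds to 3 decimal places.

p₁ = P(outcome | exposed) = 699/961 = 0.72737
p₀ = P(outcome | unexposed) = 1218/3519 = 0.34612
Under exogeneity alone the bounds on PN are max{0,(p₁−p₀)/p₁} ≤ PN ≤ min{1,(1−p₀)/p₁}.
  lower = (p₁ − p₀)/p₁ = 0.38125 / 0.72737 ≈ 0.5241
  upper = min{1, (1 − p₀)/p₁} = 0.65388 / 0.72737 ≈ 0.8990

0.524 ≤ PN ≤ 0.899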